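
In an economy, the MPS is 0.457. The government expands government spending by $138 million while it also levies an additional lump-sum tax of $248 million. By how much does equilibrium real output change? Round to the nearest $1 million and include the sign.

+$7 million

MPC = 1 − MPS = 1 − 0.457 = 0.543.
Expenditure multiplier = 1/(1 − MPC) = 1/(1 − 0.543) = 1/0.457 ≈ 2.188.
ΔG contributes k·ΔG = (+$138 million) / 0.457 ≈ +$302 million.
ΔT of +$248 million changes first-round spending by −c·ΔT = −$134.664 million, contributing k·(−c·ΔT) = (−$134.664 million) / 0.457 ≈ −$294.7 million.
Net ΔY = k(ΔG − c·ΔT) = (+$3.336 million) / 0.457 ≈ +$7 million.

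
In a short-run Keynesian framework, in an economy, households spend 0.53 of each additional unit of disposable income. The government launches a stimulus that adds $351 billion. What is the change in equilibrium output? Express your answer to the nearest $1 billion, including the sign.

+$747 billion

Government-spending multiplier = 1/(1 − MPC) = 1/(1 − 0.53) = 1/0.47 ≈ 2.128.
ΔY = k × ΔG = (+$351 billion) / 0.47 ≈ +$747 billion.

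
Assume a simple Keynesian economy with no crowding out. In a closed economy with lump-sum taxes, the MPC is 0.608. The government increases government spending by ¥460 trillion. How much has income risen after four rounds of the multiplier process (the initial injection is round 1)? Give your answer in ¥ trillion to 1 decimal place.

¥1,013.1 trillion

Round 1 adds ΔG = ¥460 trillion; each later round is MPC = 0.608 times the previous.
After 4 rounds: 460 + 279.68 + 170.04544 + 103.38762752 = ΔG·(1 − c^4)/(1 − c) = 460 × (1 − 0.136651472896)/0.392 ≈ ¥1,013.1 trillion.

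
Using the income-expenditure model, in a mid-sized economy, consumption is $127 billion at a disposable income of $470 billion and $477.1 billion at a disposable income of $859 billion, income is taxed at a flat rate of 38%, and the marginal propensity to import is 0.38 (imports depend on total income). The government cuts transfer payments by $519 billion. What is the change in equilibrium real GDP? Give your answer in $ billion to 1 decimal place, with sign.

MPC = ΔC/ΔYd = (477.1 − 127)/(859 − 470) = 350.1/389 = 0.9.
The transfer change shifts disposable income by −$519 billion, so first-round consumption changes by c·ΔTR = 0.9 × (−$519 billion) = −$467.1 billion.
Expenditure multiplier = 1/(1 − c(1−t) + m) = 1/(1 − 0.9×0.62 + 0.38) = 1/0.822 ≈ 1.217.
The transfer multiplier is c × k ≈ 1.095, so ΔY = k × (c·ΔTR) = (−$467.1 billion) / 0.822 ≈ −$568.2 billion.

−$568.2 billion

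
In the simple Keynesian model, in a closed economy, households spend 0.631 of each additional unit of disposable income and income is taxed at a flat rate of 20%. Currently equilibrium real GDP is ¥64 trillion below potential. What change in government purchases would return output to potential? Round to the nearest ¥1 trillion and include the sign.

Spending multiplier = 1/(1 − c(1−t)) = 1/(1 − 0.631×0.8) = 1/0.4952 ≈ 2.019.
Need ΔY = +¥64 trillion, so ΔG = ΔY/k = (+¥64 trillion) × 0.4952 ≈ +¥32 trillion.
The government should increase government purchases by ¥32 trillion.

+¥32 trillion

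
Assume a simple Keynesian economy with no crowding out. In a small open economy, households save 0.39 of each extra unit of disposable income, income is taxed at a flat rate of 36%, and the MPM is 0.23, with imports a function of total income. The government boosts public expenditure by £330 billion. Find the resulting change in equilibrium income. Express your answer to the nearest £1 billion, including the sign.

MPC = 1 − MPS = 1 − 0.39 = 0.61.
Government-spending multiplier = 1/(1 − c(1−t) + m) = 1/(1 − 0.61×0.64 + 0.23) = 1/0.8396 ≈ 1.191.
ΔY = k × ΔG = (+£330 billion) / 0.8396 ≈ +£393 billion.

+£393 billion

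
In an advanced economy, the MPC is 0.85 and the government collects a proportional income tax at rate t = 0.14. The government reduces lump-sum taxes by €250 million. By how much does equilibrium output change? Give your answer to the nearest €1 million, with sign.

+€790 million

A lump-sum tax change of −€250 million shifts disposable income by +€250 million; first-round consumption changes by −c × ΔT = −0.85 × (−€250 million) = +€212.5 million.
Expenditure multiplier = 1/(1 − c(1−t)) = 1/(1 − 0.85×0.86) = 1/0.269 ≈ 3.717.
The tax multiplier is −c × k ≈ −3.16, so ΔY = k × (−c·ΔT) = (+€212.5 million) / 0.269 ≈ +€790 million.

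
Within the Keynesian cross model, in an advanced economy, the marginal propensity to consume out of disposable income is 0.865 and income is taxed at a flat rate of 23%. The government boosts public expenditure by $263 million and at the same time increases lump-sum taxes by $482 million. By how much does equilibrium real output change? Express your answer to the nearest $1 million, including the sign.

Expenditure multiplier = 1/(1 − c(1−t)) = 1/(1 − 0.865×0.77) = 1/0.33395 ≈ 2.994.
ΔG contributes k·ΔG = (+$263 million) / 0.33395 ≈ +$787.5 million.
ΔT of +$482 million changes first-round spending by −c·ΔT = −$416.93 million, contributing k·(−c·ΔT) = (−$416.93 million) / 0.33395 ≈ −$1,248.5 million.
Net ΔY = k(ΔG − c·ΔT) = (−$153.93 million) / 0.33395 ≈ −$461 million.

−$461 million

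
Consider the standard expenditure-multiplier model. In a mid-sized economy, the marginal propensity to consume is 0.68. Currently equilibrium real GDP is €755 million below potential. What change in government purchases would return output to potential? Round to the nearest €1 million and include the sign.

+€242 million

Spending multiplier = 1/(1 − MPC) = 1/(1 − 0.68) = 1/0.32 = 3.125.
Need ΔY = +€755 million, so ΔG = ΔY/k = (+€755 million) × 0.32 ≈ +€242 million.
The government should increase government purchases by €242 million.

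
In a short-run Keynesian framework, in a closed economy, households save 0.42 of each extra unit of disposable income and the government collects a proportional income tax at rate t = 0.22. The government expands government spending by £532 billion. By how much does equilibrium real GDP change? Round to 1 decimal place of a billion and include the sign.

+£971.5 billion

MPC = 1 − MPS = 1 − 0.42 = 0.58.
Spending multiplier = 1/(1 − c(1−t)) = 1/(1 − 0.58×0.78) = 1/0.5476 ≈ 1.826.
ΔY = k × ΔG = (+£532 billion) / 0.5476 ≈ +£971.5 billion.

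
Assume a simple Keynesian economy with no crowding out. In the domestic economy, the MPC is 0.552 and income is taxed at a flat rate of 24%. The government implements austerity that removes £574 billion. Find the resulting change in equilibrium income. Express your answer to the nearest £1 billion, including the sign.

−£989 billion

Government-spending multiplier = 1/(1 − c(1−t)) = 1/(1 − 0.552×0.76) = 1/0.58048 ≈ 1.723.
ΔY = k × ΔG = (−£574 billion) / 0.58048 ≈ −£989 billion.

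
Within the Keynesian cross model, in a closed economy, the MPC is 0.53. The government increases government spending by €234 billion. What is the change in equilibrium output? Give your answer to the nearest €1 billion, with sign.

+€498 billion

Expenditure multiplier = 1/(1 − MPC) = 1/(1 − 0.53) = 1/0.47 ≈ 2.128.
ΔY = k × ΔG = (+€234 billion) / 0.47 ≈ +€498 billion.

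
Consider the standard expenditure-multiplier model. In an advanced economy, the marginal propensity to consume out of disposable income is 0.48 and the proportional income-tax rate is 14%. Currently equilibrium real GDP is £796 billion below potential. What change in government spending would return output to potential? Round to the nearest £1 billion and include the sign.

+£467 billion

Spending multiplier = 1/(1 − c(1−t)) = 1/(1 − 0.48×0.86) = 1/0.5872 ≈ 1.703.
Need ΔY = +£796 billion, so ΔG = ΔY/k = (+£796 billion) × 0.5872 ≈ +£467 billion.
The government should increase government spending by £467 billion.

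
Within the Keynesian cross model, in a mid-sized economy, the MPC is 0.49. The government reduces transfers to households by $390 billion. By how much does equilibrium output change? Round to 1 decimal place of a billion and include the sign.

The transfer change shifts disposable income by −$390 billion, so first-round consumption changes by c·ΔTR = 0.49 × (−$390 billion) = −$191.1 billion.
Expenditure multiplier = 1/(1 − MPC) = 1/(1 − 0.49) = 1/0.51 ≈ 1.961.
The transfer multiplier is c × k ≈ 0.961, so ΔY = k × (c·ΔTR) = (−$191.1 billion) / 0.51 ≈ −$374.7 billion.

−$374.7 billion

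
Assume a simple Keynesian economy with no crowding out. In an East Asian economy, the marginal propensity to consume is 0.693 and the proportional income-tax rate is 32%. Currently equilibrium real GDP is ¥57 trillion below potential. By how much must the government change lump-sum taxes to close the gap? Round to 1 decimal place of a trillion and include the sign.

−¥43.5 trillion

Spending multiplier = 1/(1 − c(1−t)) = 1/(1 − 0.693×0.68) = 1/0.52876 ≈ 1.891.
Tax multiplier = −c·k = −0.693/0.52876 ≈ −1.311. Need ΔY = +¥57 trillion, so ΔT = ΔY/(−c·k) = −(+¥57 trillion) × 0.52876 / 0.693 ≈ −¥43.5 trillion.
The government should cut lump-sum taxes by ¥43.5 trillion.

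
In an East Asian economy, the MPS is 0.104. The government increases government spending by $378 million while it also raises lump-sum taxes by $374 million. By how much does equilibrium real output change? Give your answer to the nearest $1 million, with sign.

MPC = 1 − MPS = 1 − 0.104 = 0.896.
Expenditure multiplier = 1/(1 − MPC) = 1/(1 − 0.896) = 1/0.104 ≈ 9.615.
ΔG contributes k·ΔG = (+$378 million) / 0.104 ≈ +$3,634.6 million.
ΔT of +$374 million changes first-round spending by −c·ΔT = −$335.104 million, contributing k·(−c·ΔT) = (−$335.104 million) / 0.104 ≈ −$3,222.2 million.
Net ΔY = k(ΔG − c·ΔT) = (+$42.896 million) / 0.104 ≈ +$412 million.

+$412 million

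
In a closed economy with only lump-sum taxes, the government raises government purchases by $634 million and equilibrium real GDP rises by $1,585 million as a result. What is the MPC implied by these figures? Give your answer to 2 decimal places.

0.60

Implied spending multiplier k = ΔY/ΔG = 1,585/634 = 2.5.
Since k = 1/(1 − MPC), MPC = 1 − 1/k = 1 − ΔG/ΔY = 1 − 634/1,585 = 0.60.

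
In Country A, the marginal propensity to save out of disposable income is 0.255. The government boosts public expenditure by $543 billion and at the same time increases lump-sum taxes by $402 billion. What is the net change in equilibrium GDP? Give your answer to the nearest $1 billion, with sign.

+$955 billion

MPC = 1 − MPS = 1 − 0.255 = 0.745.
Expenditure multiplier = 1/(1 − MPC) = 1/(1 − 0.745) = 1/0.255 ≈ 3.922.
ΔG contributes k·ΔG = (+$543 billion) / 0.255 ≈ +$2,129.4 billion.
ΔT of +$402 billion changes first-round spending by −c·ΔT = −$299.49 billion, contributing k·(−c·ΔT) = (−$299.49 billion) / 0.255 ≈ −$1,174.5 billion.
Net ΔY = k(ΔG − c·ΔT) = (+$243.51 billion) / 0.255 ≈ +$955 billion.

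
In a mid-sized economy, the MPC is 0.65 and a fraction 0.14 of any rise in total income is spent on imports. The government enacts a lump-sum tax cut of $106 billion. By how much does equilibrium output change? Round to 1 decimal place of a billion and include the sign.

+$140.6 billion

A lump-sum tax change of −$106 billion shifts disposable income by +$106 billion; first-round consumption changes by −c × ΔT = −0.65 × (−$106 billion) = +$68.9 billion.
Expenditure multiplier = 1/(1 − c + m) = 1/(1 − 0.65 + 0.14) = 1/0.49 ≈ 2.041.
The tax multiplier is −c × k ≈ −1.327, so ΔY = k × (−c·ΔT) = (+$68.9 billion) / 0.49 ≈ +$140.6 billion.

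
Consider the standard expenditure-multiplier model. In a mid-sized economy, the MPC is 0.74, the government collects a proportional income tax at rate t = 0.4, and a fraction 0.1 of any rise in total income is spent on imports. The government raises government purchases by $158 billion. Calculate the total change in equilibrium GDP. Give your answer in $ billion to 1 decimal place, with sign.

+$240.9 billion

Government-spending multiplier = 1/(1 − c(1−t) + m) = 1/(1 − 0.74×0.6 + 0.1) = 1/0.656 ≈ 1.524.
ΔY = k × ΔG = (+$158 billion) / 0.656 ≈ +$240.9 billion.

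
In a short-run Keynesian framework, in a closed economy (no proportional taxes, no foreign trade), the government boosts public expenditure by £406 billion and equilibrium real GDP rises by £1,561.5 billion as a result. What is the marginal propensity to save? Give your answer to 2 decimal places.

0.26

Implied spending multiplier k = ΔY/ΔG = 1,561.5/406 ≈ 3.8461.
Since k = 1/(1 − MPC), MPC = 1 − 1/k = 1 − ΔG/ΔY = 1 − 406/1,561.5 ≈ 0.74.
MPS = 1 − MPC = 0.26.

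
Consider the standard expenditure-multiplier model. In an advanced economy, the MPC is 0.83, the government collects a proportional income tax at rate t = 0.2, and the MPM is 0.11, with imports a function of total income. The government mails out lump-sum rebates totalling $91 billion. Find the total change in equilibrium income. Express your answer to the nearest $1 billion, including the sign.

A lump-sum tax change of −$91 billion shifts disposable income by +$91 billion; first-round consumption changes by −c × ΔT = −0.83 × (−$91 billion) = +$75.53 billion.
Expenditure multiplier = 1/(1 − c(1−t) + m) = 1/(1 − 0.83×0.8 + 0.11) = 1/0.446 ≈ 2.242.
The tax multiplier is −c × k ≈ −1.861, so ΔY = k × (−c·ΔT) = (+$75.53 billion) / 0.446 ≈ +$169 billion.

+$169 billion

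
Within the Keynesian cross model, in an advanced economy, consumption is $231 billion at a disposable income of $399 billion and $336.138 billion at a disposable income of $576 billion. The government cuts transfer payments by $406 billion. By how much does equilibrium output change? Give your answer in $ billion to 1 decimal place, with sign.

MPC = ΔC/ΔYd = (336.138 − 231)/(576 − 399) = 105.138/177 = 0.594.
The transfer change shifts disposable income by −$406 billion, so first-round consumption changes by c·ΔTR = 0.594 × (−$406 billion) = −$241.164 billion.
Expenditure multiplier = 1/(1 − MPC) = 1/(1 − 0.594) = 1/0.406 ≈ 2.463.
The transfer multiplier is c × k ≈ 1.463, so ΔY = k × (c·ΔTR) = (−$241.164 billion) / 0.406 = −$594 billion.

−$594.0 billion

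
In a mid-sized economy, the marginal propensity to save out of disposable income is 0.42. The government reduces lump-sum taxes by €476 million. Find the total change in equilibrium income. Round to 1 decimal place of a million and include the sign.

+€657.3 million

MPC = 1 − MPS = 1 − 0.42 = 0.58.
A lump-sum tax change of −€476 million shifts disposable income by +€476 million; first-round consumption changes by −c × ΔT = −0.58 × (−€476 million) = +€276.08 million.
Expenditure multiplier = 1/(1 − MPC) = 1/(1 − 0.58) = 1/0.42 ≈ 2.381.
The tax multiplier is −c × k ≈ −1.381, so ΔY = k × (−c·ΔT) = (+€276.08 million) / 0.42 ≈ +€657.3 million.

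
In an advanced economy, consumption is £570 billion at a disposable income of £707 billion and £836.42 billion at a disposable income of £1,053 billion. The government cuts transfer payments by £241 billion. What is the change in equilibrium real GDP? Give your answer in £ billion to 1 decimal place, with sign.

−£806.8 billion

MPC = ΔC/ΔYd = (836.42 − 570)/(1,053 − 707) = 266.42/346 = 0.77.
The transfer change shifts disposable income by −£241 billion, so first-round consumption changes by c·ΔTR = 0.77 × (−£241 billion) = −£185.57 billion.
Expenditure multiplier = 1/(1 − MPC) = 1/(1 − 0.77) = 1/0.23 ≈ 4.348.
The transfer multiplier is c × k ≈ 3.348, so ΔY = k × (c·ΔTR) = (−£185.57 billion) / 0.23 ≈ −£806.8 billion.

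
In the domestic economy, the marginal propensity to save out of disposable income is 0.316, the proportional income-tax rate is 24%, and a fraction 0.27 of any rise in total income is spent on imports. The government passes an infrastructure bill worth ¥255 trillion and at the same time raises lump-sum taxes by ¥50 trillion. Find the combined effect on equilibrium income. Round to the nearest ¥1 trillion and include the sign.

+¥294 trillion

MPC = 1 − MPS = 1 − 0.316 = 0.684.
Expenditure multiplier = 1/(1 − c(1−t) + m) = 1/(1 − 0.684×0.76 + 0.27) = 1/0.75016 ≈ 1.333.
ΔG contributes k·ΔG = (+¥255 trillion) / 0.75016 ≈ +¥339.9 trillion.
ΔT of +¥50 trillion changes first-round spending by −c·ΔT = −¥34.2 trillion, contributing k·(−c·ΔT) = (−¥34.2 trillion) / 0.75016 ≈ −¥45.6 trillion.
Net ΔY = k(ΔG − c·ΔT) = (+¥220.8 trillion) / 0.75016 ≈ +¥294 trillion.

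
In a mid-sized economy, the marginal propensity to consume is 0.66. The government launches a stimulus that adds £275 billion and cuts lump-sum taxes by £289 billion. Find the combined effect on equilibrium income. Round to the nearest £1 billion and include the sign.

Expenditure multiplier = 1/(1 − MPC) = 1/(1 − 0.66) = 1/0.34 ≈ 2.941.
ΔG contributes k·ΔG = (+£275 billion) / 0.34 ≈ +£808.8 billion.
ΔT of −£289 billion changes first-round spending by −c·ΔT = +£190.74 billion, contributing k·(−c·ΔT) = (+£190.74 billion) / 0.34 = +£561 billion.
Net ΔY = k(ΔG − c·ΔT) = (+£465.74 billion) / 0.34 ≈ +£1,370 billion.

+£1,370 billion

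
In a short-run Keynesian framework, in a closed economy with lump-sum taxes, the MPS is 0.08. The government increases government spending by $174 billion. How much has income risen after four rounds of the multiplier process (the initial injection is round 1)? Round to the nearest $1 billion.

MPC = 1 − MPS = 1 − 0.08 = 0.92.
Round 1 adds ΔG = $174 billion; each later round is MPC = 0.92 times the previous.
After 4 rounds: 174 + 160.08 + 147.2736 + 135.491712 = ΔG·(1 − c^4)/(1 − c) = 174 × (1 − 0.71639296)/0.08 ≈ $617 billion.

$617 billion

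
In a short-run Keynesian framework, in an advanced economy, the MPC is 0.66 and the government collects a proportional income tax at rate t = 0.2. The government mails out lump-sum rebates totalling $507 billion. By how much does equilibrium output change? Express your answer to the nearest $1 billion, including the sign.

+$709 billion

A lump-sum tax change of −$507 billion shifts disposable income by +$507 billion; first-round consumption changes by −c × ΔT = −0.66 × (−$507 billion) = +$334.62 billion.
Expenditure multiplier = 1/(1 − c(1−t)) = 1/(1 − 0.66×0.8) = 1/0.472 ≈ 2.119.
The tax multiplier is −c × k ≈ −1.398, so ΔY = k × (−c·ΔT) = (+$334.62 billion) / 0.472 ≈ +$709 billion.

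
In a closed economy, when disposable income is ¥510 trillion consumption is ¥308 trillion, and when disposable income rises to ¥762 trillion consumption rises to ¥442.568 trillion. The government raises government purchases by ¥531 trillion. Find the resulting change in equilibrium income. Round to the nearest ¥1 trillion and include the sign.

+¥1,139 trillion

MPC = ΔC/ΔYd = (442.568 − 308)/(762 − 510) = 134.568/252 = 0.534.
Spending multiplier = 1/(1 − MPC) = 1/(1 − 0.534) = 1/0.466 ≈ 2.146.
ΔY = k × ΔG = (+¥531 trillion) / 0.466 ≈ +¥1,139 trillion.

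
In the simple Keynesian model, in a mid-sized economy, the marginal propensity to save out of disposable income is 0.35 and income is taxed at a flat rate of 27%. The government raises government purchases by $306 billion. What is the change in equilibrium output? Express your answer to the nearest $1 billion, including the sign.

+$582 billion

MPC = 1 − MPS = 1 − 0.35 = 0.65.
Government-spending multiplier = 1/(1 − c(1−t)) = 1/(1 − 0.65×0.73) = 1/0.5255 ≈ 1.903.
ΔY = k × ΔG = (+$306 billion) / 0.5255 ≈ +$582 billion.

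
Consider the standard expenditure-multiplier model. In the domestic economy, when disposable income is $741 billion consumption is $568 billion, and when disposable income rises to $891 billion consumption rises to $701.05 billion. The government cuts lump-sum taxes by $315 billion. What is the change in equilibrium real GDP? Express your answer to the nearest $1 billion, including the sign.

+$2,473 billion

MPC = ΔC/ΔYd = (701.05 − 568)/(891 − 741) = 133.05/150 = 0.887.
A lump-sum tax change of −$315 billion shifts disposable income by +$315 billion; first-round consumption changes by −c × ΔT = −0.887 × (−$315 billion) = +$279.405 billion.
Expenditure multiplier = 1/(1 − MPC) = 1/(1 − 0.887) = 1/0.113 ≈ 8.85.
The tax multiplier is −c × k ≈ −7.85, so ΔY = k × (−c·ΔT) = (+$279.405 billion) / 0.113 ≈ +$2,473 billion.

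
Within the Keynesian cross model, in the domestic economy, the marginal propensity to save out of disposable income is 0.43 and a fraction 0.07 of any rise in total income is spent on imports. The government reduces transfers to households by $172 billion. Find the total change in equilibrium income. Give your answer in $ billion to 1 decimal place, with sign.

−$196.1 billion

MPC = 1 − MPS = 1 − 0.43 = 0.57.
The transfer change shifts disposable income by −$172 billion, so first-round consumption changes by c·ΔTR = 0.57 × (−$172 billion) = −$98.04 billion.
Expenditure multiplier = 1/(1 − c + m) = 1/(1 − 0.57 + 0.07) = 1/0.5 = 2.
The transfer multiplier is c × k = 1.14, so ΔY = k × (c·ΔTR) = (−$98.04 billion) / 0.5 ≈ −$196.1 billion.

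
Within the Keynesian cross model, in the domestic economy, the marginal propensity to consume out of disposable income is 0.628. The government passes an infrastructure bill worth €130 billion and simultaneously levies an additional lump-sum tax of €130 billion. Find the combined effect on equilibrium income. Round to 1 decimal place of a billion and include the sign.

+€130.0 billion

Expenditure multiplier = 1/(1 − MPC) = 1/(1 − 0.628) = 1/0.372 ≈ 2.688.
ΔG contributes k·ΔG = (+€130 billion) / 0.372 ≈ +€349.5 billion.
ΔT of +€130 billion changes first-round spending by −c·ΔT = −€81.64 billion, contributing k·(−c·ΔT) = (−€81.64 billion) / 0.372 ≈ −€219.5 billion.
With ΔG = ΔT and no other leakages, the balanced-budget multiplier is 1, so ΔY = ΔG = +€130 billion.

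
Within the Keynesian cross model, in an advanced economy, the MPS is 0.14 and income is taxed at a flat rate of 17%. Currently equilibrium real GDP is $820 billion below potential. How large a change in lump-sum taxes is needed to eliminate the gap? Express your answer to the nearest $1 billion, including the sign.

−$273 billion

MPC = 1 − MPS = 1 − 0.14 = 0.86.
Spending multiplier = 1/(1 − c(1−t)) = 1/(1 − 0.86×0.83) = 1/0.2862 ≈ 3.494.
Tax multiplier = −c·k = −0.86/0.2862 ≈ −3.005. Need ΔY = +$820 billion, so ΔT = ΔY/(−c·k) = −(+$820 billion) × 0.2862 / 0.86 ≈ −$273 billion.
The government should cut lump-sum taxes by $273 billion.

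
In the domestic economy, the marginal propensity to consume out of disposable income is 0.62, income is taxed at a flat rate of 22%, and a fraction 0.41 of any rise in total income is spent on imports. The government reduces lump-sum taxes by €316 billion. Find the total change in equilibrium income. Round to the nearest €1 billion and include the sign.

A lump-sum tax change of −€316 billion shifts disposable income by +€316 billion; first-round consumption changes by −c × ΔT = −0.62 × (−€316 billion) = +€195.92 billion.
Expenditure multiplier = 1/(1 − c(1−t) + m) = 1/(1 − 0.62×0.78 + 0.41) = 1/0.9264 ≈ 1.079.
The tax multiplier is −c × k ≈ −0.669, so ΔY = k × (−c·ΔT) = (+€195.92 billion) / 0.9264 ≈ +€211 billion.

+€211 billion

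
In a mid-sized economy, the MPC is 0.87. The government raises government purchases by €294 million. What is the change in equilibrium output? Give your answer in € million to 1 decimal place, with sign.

+€2,261.5 million

Spending multiplier = 1/(1 − MPC) = 1/(1 − 0.87) = 1/0.13 ≈ 7.692.
ΔY = k × ΔG = (+€294 million) / 0.13 ≈ +€2,261.5 million.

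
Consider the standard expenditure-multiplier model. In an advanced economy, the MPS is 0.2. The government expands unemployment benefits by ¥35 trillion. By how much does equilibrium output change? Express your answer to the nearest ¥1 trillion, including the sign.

MPC = 1 − MPS = 1 − 0.2 = 0.8.
The transfer change shifts disposable income by +¥35 trillion, so first-round consumption changes by c·ΔTR = 0.8 × (+¥35 trillion) = +¥28 trillion.
Expenditure multiplier = 1/(1 − MPC) = 1/(1 − 0.8) = 1/0.2 = 5.
The transfer multiplier is c × k = 4, so ΔY = k × (c·ΔTR) = (+¥28 trillion) / 0.2 = +¥140 trillion.

+¥140 trillion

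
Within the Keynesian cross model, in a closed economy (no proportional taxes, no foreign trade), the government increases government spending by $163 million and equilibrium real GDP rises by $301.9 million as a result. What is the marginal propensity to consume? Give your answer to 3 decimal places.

0.460

Implied spending multiplier k = ΔY/ΔG = 301.9/163 ≈ 1.8521.
Since k = 1/(1 − MPC), MPC = 1 − 1/k = 1 − ΔG/ΔY = 1 − 163/301.9 ≈ 0.460.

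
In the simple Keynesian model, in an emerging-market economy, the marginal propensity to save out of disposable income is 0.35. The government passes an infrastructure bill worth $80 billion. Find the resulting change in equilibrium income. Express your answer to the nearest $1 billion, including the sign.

MPC = 1 − MPS = 1 − 0.35 = 0.65.
Government-spending multiplier = 1/(1 − MPC) = 1/(1 − 0.65) = 1/0.35 ≈ 2.857.
ΔY = k × ΔG = (+$80 billion) / 0.35 ≈ +$229 billion.

+$229 billion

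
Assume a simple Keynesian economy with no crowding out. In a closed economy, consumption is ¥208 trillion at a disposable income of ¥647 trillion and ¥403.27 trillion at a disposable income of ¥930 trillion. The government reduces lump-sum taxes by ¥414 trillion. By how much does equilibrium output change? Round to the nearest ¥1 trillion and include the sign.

+¥921 trillion

MPC = ΔC/ΔYd = (403.27 − 208)/(930 − 647) = 195.27/283 = 0.69.
A lump-sum tax change of −¥414 trillion shifts disposable income by +¥414 trillion; first-round consumption changes by −c × ΔT = −0.69 × (−¥414 trillion) = +¥285.66 trillion.
Expenditure multiplier = 1/(1 − MPC) = 1/(1 − 0.69) = 1/0.31 ≈ 3.226.
The tax multiplier is −c × k ≈ −2.226, so ΔY = k × (−c·ΔT) = (+¥285.66 trillion) / 0.31 ≈ +¥921 trillion.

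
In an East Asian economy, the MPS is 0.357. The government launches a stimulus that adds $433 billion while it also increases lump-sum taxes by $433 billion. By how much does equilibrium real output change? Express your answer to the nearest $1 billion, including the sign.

+$433 billion

MPC = 1 − MPS = 1 − 0.357 = 0.643.
Expenditure multiplier = 1/(1 − MPC) = 1/(1 − 0.643) = 1/0.357 ≈ 2.801.
ΔG contributes k·ΔG = (+$433 billion) / 0.357 ≈ +$1,212.9 billion.
ΔT of +$433 billion changes first-round spending by −c·ΔT = −$278.419 billion, contributing k·(−c·ΔT) = (−$278.419 billion) / 0.357 ≈ −$779.9 billion.
With ΔG = ΔT and no other leakages, the balanced-budget multiplier is 1, so ΔY = ΔG = +$433 billion.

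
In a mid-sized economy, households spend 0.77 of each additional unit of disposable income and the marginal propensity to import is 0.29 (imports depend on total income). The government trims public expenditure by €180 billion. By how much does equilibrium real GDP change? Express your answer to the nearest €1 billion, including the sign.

Spending multiplier = 1/(1 − c + m) = 1/(1 − 0.77 + 0.29) = 1/0.52 ≈ 1.923.
ΔY = k × ΔG = (−€180 billion) / 0.52 ≈ −€346 billion.

−€346 billion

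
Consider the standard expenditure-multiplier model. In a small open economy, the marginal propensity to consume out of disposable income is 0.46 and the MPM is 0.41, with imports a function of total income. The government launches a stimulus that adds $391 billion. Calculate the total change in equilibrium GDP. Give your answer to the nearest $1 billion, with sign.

Government-spending multiplier = 1/(1 − c + m) = 1/(1 − 0.46 + 0.41) = 1/0.95 ≈ 1.053.
ΔY = k × ΔG = (+$391 billion) / 0.95 ≈ +$412 billion.

+$412 billion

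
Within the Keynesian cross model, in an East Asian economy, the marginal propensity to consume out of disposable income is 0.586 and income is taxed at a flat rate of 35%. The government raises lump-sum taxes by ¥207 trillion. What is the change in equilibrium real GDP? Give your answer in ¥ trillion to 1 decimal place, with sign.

−¥195.9 trillion

A lump-sum tax change of +¥207 trillion shifts disposable income by −¥207 trillion; first-round consumption changes by −c × ΔT = −0.586 × (+¥207 trillion) = −¥121.302 trillion.
Expenditure multiplier = 1/(1 − c(1−t)) = 1/(1 − 0.586×0.65) = 1/0.6191 ≈ 1.615.
The tax multiplier is −c × k ≈ −0.947, so ΔY = k × (−c·ΔT) = (−¥121.302 trillion) / 0.6191 ≈ −¥195.9 trillion.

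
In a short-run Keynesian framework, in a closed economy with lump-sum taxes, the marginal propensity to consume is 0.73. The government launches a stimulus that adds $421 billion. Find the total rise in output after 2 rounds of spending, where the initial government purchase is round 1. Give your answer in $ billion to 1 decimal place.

Round 1 adds ΔG = $421 billion; each later round is MPC = 0.73 times the previous.
After 2 rounds: 421 + 307.33 = ΔG·(1 − c^2)/(1 − c) = 421 × (1 − 0.5329)/0.27 ≈ $728.3 billion.

$728.3 billion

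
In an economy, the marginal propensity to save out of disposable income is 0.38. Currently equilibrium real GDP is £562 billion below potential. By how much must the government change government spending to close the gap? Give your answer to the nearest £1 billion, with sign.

+£214 billion

MPC = 1 − MPS = 1 − 0.38 = 0.62.
Spending multiplier = 1/(1 − MPC) = 1/(1 − 0.62) = 1/0.38 ≈ 2.632.
Need ΔY = +£562 billion, so ΔG = ΔY/k = (+£562 billion) × 0.38 ≈ +£214 billion.
The government should increase government spending by £214 billion.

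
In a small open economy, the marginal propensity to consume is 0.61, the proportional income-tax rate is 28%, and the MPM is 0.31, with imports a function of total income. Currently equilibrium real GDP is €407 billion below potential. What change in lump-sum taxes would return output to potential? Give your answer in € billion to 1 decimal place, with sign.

Spending multiplier = 1/(1 − c(1−t) + m) = 1/(1 − 0.61×0.72 + 0.31) = 1/0.8708 ≈ 1.148.
Tax multiplier = −c·k = −0.61/0.8708 ≈ −0.701. Need ΔY = +€407 billion, so ΔT = ΔY/(−c·k) = −(+€407 billion) × 0.8708 / 0.61 ≈ −€581 billion.
The government should cut lump-sum taxes by €581 billion.

−€581.0 billion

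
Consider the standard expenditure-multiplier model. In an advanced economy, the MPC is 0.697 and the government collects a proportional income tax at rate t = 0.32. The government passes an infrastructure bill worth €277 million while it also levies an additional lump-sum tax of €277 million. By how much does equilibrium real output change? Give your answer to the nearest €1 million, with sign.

Expenditure multiplier = 1/(1 − c(1−t)) = 1/(1 − 0.697×0.68) = 1/0.52604 ≈ 1.901.
ΔG contributes k·ΔG = (+€277 million) / 0.52604 ≈ +€526.6 million.
ΔT of +€277 million changes first-round spending by −c·ΔT = −€193.069 million, contributing k·(−c·ΔT) = (−€193.069 million) / 0.52604 ≈ −€367 million.
Net ΔY = k(ΔG − c·ΔT) = (+€83.931 million) / 0.52604 ≈ +€160 million.

+€160 million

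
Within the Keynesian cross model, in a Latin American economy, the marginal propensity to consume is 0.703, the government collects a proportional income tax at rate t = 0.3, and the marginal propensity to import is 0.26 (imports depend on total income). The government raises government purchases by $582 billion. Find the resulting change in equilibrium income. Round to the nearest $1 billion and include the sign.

+$758 billion

Spending multiplier = 1/(1 − c(1−t) + m) = 1/(1 − 0.703×0.7 + 0.26) = 1/0.7679 ≈ 1.302.
ΔY = k × ΔG = (+$582 billion) / 0.7679 ≈ +$758 billion.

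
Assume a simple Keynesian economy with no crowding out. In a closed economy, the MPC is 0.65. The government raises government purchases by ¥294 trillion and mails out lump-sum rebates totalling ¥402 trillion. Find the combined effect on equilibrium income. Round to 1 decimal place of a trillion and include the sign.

Expenditure multiplier = 1/(1 − MPC) = 1/(1 − 0.65) = 1/0.35 ≈ 2.857.
ΔG contributes k·ΔG = (+¥294 trillion) / 0.35 = +¥840 trillion.
ΔT of −¥402 trillion changes first-round spending by −c·ΔT = +¥261.3 trillion, contributing k·(−c·ΔT) = (+¥261.3 trillion) / 0.35 ≈ +¥746.6 trillion.
Net ΔY = k(ΔG − c·ΔT) = (+¥555.3 trillion) / 0.35 ≈ +¥1,586.6 trillion.

+¥1,586.6 trillion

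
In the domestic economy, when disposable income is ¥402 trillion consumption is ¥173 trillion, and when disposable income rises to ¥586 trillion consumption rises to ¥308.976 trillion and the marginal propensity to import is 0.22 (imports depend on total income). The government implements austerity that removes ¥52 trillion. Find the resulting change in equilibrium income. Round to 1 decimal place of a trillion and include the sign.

−¥108.1 trillion

MPC = ΔC/ΔYd = (308.976 − 173)/(586 − 402) = 135.976/184 = 0.739.
Expenditure multiplier = 1/(1 − c + m) = 1/(1 − 0.739 + 0.22) = 1/0.481 ≈ 2.079.
ΔY = k × ΔG = (−¥52 trillion) / 0.481 ≈ −¥108.1 trillion.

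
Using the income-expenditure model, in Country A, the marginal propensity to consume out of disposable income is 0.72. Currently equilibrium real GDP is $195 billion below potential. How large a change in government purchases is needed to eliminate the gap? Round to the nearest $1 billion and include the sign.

Spending multiplier = 1/(1 − MPC) = 1/(1 − 0.72) = 1/0.28 ≈ 3.571.
Need ΔY = +$195 billion, so ΔG = ΔY/k = (+$195 billion) × 0.28 ≈ +$55 billion.
The government should increase government purchases by $55 billion.

+$55 billion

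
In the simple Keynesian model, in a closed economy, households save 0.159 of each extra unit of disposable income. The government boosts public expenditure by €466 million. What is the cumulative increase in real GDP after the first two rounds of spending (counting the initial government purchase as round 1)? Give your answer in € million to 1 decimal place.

€857.9 million

MPC = 1 − MPS = 1 − 0.159 = 0.841.
Round 1 adds ΔG = €466 million; each later round is MPC = 0.841 times the previous.
After 2 rounds: 466 + 391.906 = ΔG·(1 − c^2)/(1 − c) = 466 × (1 − 0.707281)/0.159 ≈ €857.9 million.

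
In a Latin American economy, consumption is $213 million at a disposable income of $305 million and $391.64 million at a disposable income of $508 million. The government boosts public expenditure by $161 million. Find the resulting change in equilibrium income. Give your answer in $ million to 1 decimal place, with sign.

MPC = ΔC/ΔYd = (391.64 − 213)/(508 − 305) = 178.64/203 = 0.88.
Expenditure multiplier = 1/(1 − MPC) = 1/(1 − 0.88) = 1/0.12 ≈ 8.333.
ΔY = k × ΔG = (+$161 million) / 0.12 ≈ +$1,341.7 million.

+$1,341.7 million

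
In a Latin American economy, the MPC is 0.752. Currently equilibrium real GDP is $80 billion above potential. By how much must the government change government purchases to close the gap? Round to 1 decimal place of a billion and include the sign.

Spending multiplier = 1/(1 − MPC) = 1/(1 − 0.752) = 1/0.248 ≈ 4.032.
Need ΔY = −$80 billion, so ΔG = ΔY/k = (−$80 billion) × 0.248 ≈ −$19.8 billion.
The government should cut government purchases by $19.8 billion.

−$19.8 billion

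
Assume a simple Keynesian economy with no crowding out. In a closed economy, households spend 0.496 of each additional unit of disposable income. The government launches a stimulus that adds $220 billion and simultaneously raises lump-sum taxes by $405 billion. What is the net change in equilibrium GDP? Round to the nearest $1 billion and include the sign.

+$38 billion

Expenditure multiplier = 1/(1 − MPC) = 1/(1 − 0.496) = 1/0.504 ≈ 1.984.
ΔG contributes k·ΔG = (+$220 billion) / 0.504 ≈ +$436.5 billion.
ΔT of +$405 billion changes first-round spending by −c·ΔT = −$200.88 billion, contributing k·(−c·ΔT) = (−$200.88 billion) / 0.504 ≈ −$398.6 billion.
Net ΔY = k(ΔG − c·ΔT) = (+$19.12 billion) / 0.504 ≈ +$38 billion.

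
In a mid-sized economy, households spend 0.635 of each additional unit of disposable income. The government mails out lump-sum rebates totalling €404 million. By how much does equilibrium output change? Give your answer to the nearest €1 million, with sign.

+€703 million

A lump-sum tax change of −€404 million shifts disposable income by +€404 million; first-round consumption changes by −c × ΔT = −0.635 × (−€404 million) = +€256.54 million.
Expenditure multiplier = 1/(1 − MPC) = 1/(1 − 0.635) = 1/0.365 ≈ 2.74.
The tax multiplier is −c × k ≈ −1.74, so ΔY = k × (−c·ΔT) = (+€256.54 million) / 0.365 ≈ +€703 million.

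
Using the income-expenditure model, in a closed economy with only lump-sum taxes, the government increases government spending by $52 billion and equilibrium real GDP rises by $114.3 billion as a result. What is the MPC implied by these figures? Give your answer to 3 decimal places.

0.545

Implied spending multiplier k = ΔY/ΔG = 114.3/52 ≈ 2.1981.
Since k = 1/(1 − MPC), MPC = 1 − 1/k = 1 − ΔG/ΔY = 1 − 52/114.3 ≈ 0.545.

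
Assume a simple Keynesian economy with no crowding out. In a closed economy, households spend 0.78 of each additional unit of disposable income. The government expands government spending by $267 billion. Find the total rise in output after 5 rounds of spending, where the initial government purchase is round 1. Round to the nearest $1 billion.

$863 billion

Round 1 adds ΔG = $267 billion; each later round is MPC = 0.78 times the previous.
After 5 rounds: 267 + 208.26 + 162.4428 + 126.705384 + 98.83019952 = ΔG·(1 − c^5)/(1 − c) = 267 × (1 − 0.2887174368)/0.22 ≈ $863 billion.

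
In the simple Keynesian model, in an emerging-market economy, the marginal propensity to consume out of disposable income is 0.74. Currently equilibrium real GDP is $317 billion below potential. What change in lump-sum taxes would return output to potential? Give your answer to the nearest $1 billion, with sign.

Spending multiplier = 1/(1 − MPC) = 1/(1 − 0.74) = 1/0.26 ≈ 3.846.
Tax multiplier = −c·k = −0.74/0.26 ≈ −2.846. Need ΔY = +$317 billion, so ΔT = ΔY/(−c·k) = −(+$317 billion) × 0.26 / 0.74 ≈ −$111 billion.
The government should cut lump-sum taxes by $111 billion.

−$111 billion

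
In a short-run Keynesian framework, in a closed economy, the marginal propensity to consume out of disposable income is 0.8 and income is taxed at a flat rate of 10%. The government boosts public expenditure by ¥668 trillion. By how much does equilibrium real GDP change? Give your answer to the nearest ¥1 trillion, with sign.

+¥2,386 trillion

Government-spending multiplier = 1/(1 − c(1−t)) = 1/(1 − 0.8×0.9) = 1/0.28 ≈ 3.571.
ΔY = k × ΔG = (+¥668 trillion) / 0.28 ≈ +¥2,386 trillion.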